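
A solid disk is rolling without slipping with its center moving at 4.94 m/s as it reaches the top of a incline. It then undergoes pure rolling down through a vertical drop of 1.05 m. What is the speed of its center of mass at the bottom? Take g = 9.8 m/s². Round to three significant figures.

With I = (1/2)MR², the ratio k = I/(MR²) is 0.5.
Since it rolls without slipping, ω = v/R and KE = ½Mv² + ½Iω² = ½(1+k)Mv² = (3/4)Mv².
Energy conservation: (3/4)Mv₀² + Mgh = (3/4)Mv², so v² = v₀² + 2gh/(1+k).
v = √(4.94² + 2×9.8×1.05/1.5) = √38.12 ≈ 6.17 m/s.

v ≈ 6.17 m/s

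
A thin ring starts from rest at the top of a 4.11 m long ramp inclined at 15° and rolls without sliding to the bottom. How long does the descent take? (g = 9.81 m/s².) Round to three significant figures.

The moment of inertia is MR², giving k ≡ I/(MR²) = 1.
Along the incline Mg sinθ − f = Ma, and torque about the center fR = Iα = kMR²(a/R) gives f = kMa.
Hence a = g sinθ/(1+k) = 9.81×sin15°/2 = 1.27 m/s².
Starting from rest, L = ½at², so t = √(2L/a) = √(2×4.11/1.27) ≈ 2.54 s.

t ≈ 2.54 s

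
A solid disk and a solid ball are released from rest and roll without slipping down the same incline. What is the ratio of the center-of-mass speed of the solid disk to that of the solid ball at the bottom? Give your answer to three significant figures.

v_ratio ≈ 0.966

Each satisfies Mgh = ½(1+k)Mv² with k = I/(MR²), so v ∝ 1/√(1+k).
For the solid disk k = 0.5; for the solid ball k = 0.4.
v₁/v₂ = √((1+k₂)/(1+k₁)) = √(1.4/1.5) ≈ 0.966.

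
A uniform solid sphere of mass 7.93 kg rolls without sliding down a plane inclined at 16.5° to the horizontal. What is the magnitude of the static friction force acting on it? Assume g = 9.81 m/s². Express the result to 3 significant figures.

The moment of inertia is (2/5)MR², giving k ≡ I/(MR²) = 0.4.
Translational: Mg sinθ − f = Ma. Rotational about the CM: fR = Iα = kMRa, so f = kMa.
Combining, a = g sinθ/(1+k) and f = kMa = kMg sinθ/(1+k).
f = 0.4 × 7.93 × 9.81 × sin16.5° / 1.4 ≈ 6.31 N.

f ≈ 6.31 N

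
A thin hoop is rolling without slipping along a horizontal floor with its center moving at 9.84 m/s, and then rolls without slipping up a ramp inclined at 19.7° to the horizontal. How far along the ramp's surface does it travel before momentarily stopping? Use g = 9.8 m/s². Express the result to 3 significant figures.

Here I = MR², so the shape factor k = I/(MR²) = 1.
Rolling without slipping gives ω = v/R, so the total kinetic energy is ½Mv² + ½Iω² = ½(1+k)Mv² = Mv².
Setting this equal to Mgh gives the vertical rise h = (1+k)v₀²/(2g) = 2×9.84²/(2×9.8) = 9.88 m.
The distance along the slope is d = h/sinθ = 9.88/sin19.7° ≈ 29.3 m.

d ≈ 29.3 m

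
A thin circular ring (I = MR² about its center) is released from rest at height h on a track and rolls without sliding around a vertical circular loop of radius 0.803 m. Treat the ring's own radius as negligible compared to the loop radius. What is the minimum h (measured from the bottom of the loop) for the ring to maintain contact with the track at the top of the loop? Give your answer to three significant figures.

h_min ≈ 2.41 m

Here I = MR², so the shape factor k = I/(MR²) = 1.
At the top, contact is just lost when gravity alone supplies the centripetal force: Mg = Mv_top²/r, i.e. v_top² = gr.
With ω = v/R, the kinetic energy at speed v is ½(1+k)Mv² = Mv².
Energy conservation from release (height h) to the top (height 2r): Mgh = Mg(2r) + M·gr.
Thus h_min = 2r + (1+k)r/2 = r(2 + 2/2) = 0.803 × 3 ≈ 2.41 m.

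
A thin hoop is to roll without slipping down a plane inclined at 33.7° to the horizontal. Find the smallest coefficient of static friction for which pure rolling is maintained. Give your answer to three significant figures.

With I = MR², the ratio k = I/(MR²) is 1.
Translational: Mg sinθ − f = Ma. Rotational about the CM: fR = Iα = kMRa, so f = kMa.
These give a = g sinθ/(1+k) and the required friction f = kMg sinθ/(1+k).
With N = Mg cosθ, the no-slip condition f ≤ μN gives μ_min = f/N = k tanθ/(1+k).
μ_min = 1 × tan33.7° / 2 ≈ 0.333.

μ_min ≈ 0.333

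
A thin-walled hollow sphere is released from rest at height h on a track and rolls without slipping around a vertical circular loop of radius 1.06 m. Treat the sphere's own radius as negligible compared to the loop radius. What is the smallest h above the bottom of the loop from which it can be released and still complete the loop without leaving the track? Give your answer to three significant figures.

The moment of inertia is (2/3)MR², giving k ≡ I/(MR²) = 2/3.
At the top of the loop, the minimum-contact condition is Mg = Mv_top²/r, so v_top² = gr.
With ω = v/R, the kinetic energy at speed v is ½(1+k)Mv² = (5/6)Mv².
Energy conservation from release (height h) to the top (height 2r): Mgh = Mg(2r) + (5/6)M·gr.
Thus h_min = 2r + (1+k)r/2 = r(2 + 1.667/2) = 1.06 × 2.833 ≈ 3.00 m.

h_min ≈ 3.00 m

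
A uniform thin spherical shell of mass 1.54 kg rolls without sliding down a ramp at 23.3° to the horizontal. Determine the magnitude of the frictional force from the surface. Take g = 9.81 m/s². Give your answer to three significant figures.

For this body I = (2/3)MR², i.e. k = I/(MR²) = 2/3.
Newton's second law down the slope: Mg sinθ − f = Ma. The torque equation fR = Iα (with α = a/R) gives f = kMa.
Combining, a = g sinθ/(1+k) and f = kMa = kMg sinθ/(1+k).
f = (2/3) × 1.54 × 9.81 × sin23.3° / 1.667 ≈ 2.39 N.

f ≈ 2.39 N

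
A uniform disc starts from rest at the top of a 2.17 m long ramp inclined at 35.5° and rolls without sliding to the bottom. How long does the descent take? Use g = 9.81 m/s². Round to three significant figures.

t ≈ 1.07 s

Here I = (1/2)MR², so the shape factor k = I/(MR²) = 0.5.
Newton's second law down the slope: Mg sinθ − f = Ma. The torque equation fR = Iα (with α = a/R) gives f = kMa.
Hence a = g sinθ/(1+k) = 9.81×sin35.5°/1.5 = 3.798 m/s².
Starting from rest, L = ½at², so t = √(2L/a) = √(2×2.17/3.798) ≈ 1.07 s.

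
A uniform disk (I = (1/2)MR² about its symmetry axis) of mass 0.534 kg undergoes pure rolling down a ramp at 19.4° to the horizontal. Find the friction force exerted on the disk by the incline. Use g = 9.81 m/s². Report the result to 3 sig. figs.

f ≈ 0.580 N

With I = (1/2)MR², the ratio k = I/(MR²) is 0.5.
Translational: Mg sinθ − f = Ma. Rotational about the CM: fR = Iα = kMRa, so f = kMa.
Combining, a = g sinθ/(1+k) and f = kMa = kMg sinθ/(1+k).
f = 0.5 × 0.534 × 9.81 × sin19.4° / 1.5 ≈ 0.580 N.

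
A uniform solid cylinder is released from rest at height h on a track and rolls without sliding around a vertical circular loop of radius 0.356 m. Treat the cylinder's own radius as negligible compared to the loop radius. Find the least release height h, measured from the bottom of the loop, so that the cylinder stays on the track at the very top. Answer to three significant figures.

h_min ≈ 0.979 m

The moment of inertia is (1/2)MR², giving k ≡ I/(MR²) = 0.5.
At the top of the loop, the minimum-contact condition is Mg = Mv_top²/r, so v_top² = gr.
With ω = v/R, the kinetic energy at speed v is ½(1+k)Mv² = (3/4)Mv².
Energy conservation from release (height h) to the top (height 2r): Mgh = Mg(2r) + (3/4)M·gr.
Thus h_min = 2r + (1+k)r/2 = r(2 + 1.5/2) = 0.356 × 2.75 ≈ 0.979 m.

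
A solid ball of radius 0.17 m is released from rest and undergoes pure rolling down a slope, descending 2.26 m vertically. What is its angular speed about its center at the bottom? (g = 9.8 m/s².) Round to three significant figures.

Here I = (2/5)MR², so the shape factor k = I/(MR²) = 0.4.
Since it rolls without slipping, ω = v/R and KE = ½Mv² + ½Iω² = ½(1+k)Mv² = (7/10)Mv².
Energy conservation Mgh = ½(1+k)Mv² gives v = √(2gh/(1+k)) = √(2 × 9.8 × 2.26 / 1.4) = 5.625 m/s.
Then ω = v/R = 5.625 / 0.17 ≈ 33.1 rad/s.

ω ≈ 33.1 rad/s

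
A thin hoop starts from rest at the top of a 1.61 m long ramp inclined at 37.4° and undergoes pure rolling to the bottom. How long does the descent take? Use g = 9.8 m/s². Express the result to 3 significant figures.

t ≈ 1.04 s

With I = MR², the ratio k = I/(MR²) is 1.
Translational: Mg sinθ − f = Ma. Rotational about the CM: fR = Iα = kMRa, so f = kMa.
Hence a = g sinθ/(1+k) = 9.8×sin37.4°/2 = 2.976 m/s².
With constant a from rest, t = √(2L/a) = √(2·1.61/2.976) ≈ 1.04 s.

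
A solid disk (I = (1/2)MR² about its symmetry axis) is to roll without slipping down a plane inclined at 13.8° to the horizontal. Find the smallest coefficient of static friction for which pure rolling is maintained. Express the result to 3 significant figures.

μ_min ≈ 0.0819

With I = (1/2)MR², the ratio k = I/(MR²) is 0.5.
Along the incline Mg sinθ − f = Ma, and torque about the center fR = Iα = kMR²(a/R) gives f = kMa.
These give a = g sinθ/(1+k) and the required friction f = kMg sinθ/(1+k).
With N = Mg cosθ, the no-slip condition f ≤ μN gives μ_min = f/N = k tanθ/(1+k).
μ_min = 0.5 × tan13.8° / 1.5 ≈ 0.0819.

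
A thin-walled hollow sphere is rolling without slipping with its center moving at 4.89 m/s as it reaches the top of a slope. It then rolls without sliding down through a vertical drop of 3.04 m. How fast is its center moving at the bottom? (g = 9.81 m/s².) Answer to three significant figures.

v ≈ 7.73 m/s

With I = (2/3)MR², the ratio k = I/(MR²) is 2/3.
The rolling condition ω = v/R makes the rotational term ½I(v/R)² = ½kMv², so KE_total = ½(1+k)Mv² = (5/6)Mv².
Energy conservation: (5/6)Mv₀² + Mgh = (5/6)Mv², so v² = v₀² + 2gh/(1+k).
v = √(4.89² + 2×9.81×3.04/1.667) = √59.7 ≈ 7.73 m/s.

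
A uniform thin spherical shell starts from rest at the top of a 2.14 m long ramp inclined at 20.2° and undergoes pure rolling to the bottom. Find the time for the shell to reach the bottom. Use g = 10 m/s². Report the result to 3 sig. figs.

t ≈ 1.44 s

The moment of inertia is (2/3)MR², giving k ≡ I/(MR²) = 2/3.
Translational: Mg sinθ − f = Ma. Rotational about the CM: fR = Iα = kMRa, so f = kMa.
Hence a = g sinθ/(1+k) = 10×sin20.2°/1.667 = 2.072 m/s².
Starting from rest, L = ½at², so t = √(2L/a) = √(2×2.14/2.072) ≈ 1.44 s.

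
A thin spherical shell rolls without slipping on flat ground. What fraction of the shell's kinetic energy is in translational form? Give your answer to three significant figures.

fraction ≈ 0.600

The moment of inertia is (2/3)MR², giving k ≡ I/(MR²) = 2/3.
With ω = v/R, KE_trans = ½Mv² and KE_rot = ½Iω² = ½kMv², so KE_total = ½(1+k)Mv².
The translational fraction is therefore 1/(1+k) = 1/1.667 ≈ 0.600.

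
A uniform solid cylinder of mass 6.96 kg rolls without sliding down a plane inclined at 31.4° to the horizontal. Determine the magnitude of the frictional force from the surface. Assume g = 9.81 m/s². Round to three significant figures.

The moment of inertia is (1/2)MR², giving k ≡ I/(MR²) = 0.5.
Newton's second law down the slope: Mg sinθ − f = Ma. The torque equation fR = Iα (with α = a/R) gives f = kMa.
Combining, a = g sinθ/(1+k) and f = kMa = kMg sinθ/(1+k).
f = 0.5 × 6.96 × 9.81 × sin31.4° / 1.5 ≈ 11.9 N.

f ≈ 11.9 N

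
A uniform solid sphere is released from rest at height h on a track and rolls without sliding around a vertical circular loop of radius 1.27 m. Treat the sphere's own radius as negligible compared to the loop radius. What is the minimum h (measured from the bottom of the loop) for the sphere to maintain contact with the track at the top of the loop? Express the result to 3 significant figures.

h_min ≈ 3.43 m

With I = (2/5)MR², the ratio k = I/(MR²) is 0.4.
At the top of the loop, the minimum-contact condition is Mg = Mv_top²/r, so v_top² = gr.
With ω = v/R, the kinetic energy at speed v is ½(1+k)Mv² = (7/10)Mv².
Energy conservation from release (height h) to the top (height 2r): Mgh = Mg(2r) + (7/10)M·gr.
Thus h_min = 2r + (1+k)r/2 = r(2 + 1.4/2) = 1.27 × 2.7 ≈ 3.43 m.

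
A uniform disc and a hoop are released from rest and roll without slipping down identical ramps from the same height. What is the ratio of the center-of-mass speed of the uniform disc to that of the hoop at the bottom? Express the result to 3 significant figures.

v_ratio ≈ 1.15

Each satisfies Mgh = ½(1+k)Mv² with k = I/(MR²), so v ∝ 1/√(1+k).
For the uniform disc k = 0.5; for the hoop k = 1.
v₁/v₂ = √((1+k₂)/(1+k₁)) = √(2/1.5) ≈ 1.15.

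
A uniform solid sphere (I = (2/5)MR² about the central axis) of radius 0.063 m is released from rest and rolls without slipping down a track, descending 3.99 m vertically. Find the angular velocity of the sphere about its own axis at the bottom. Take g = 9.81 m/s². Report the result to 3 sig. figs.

ω ≈ 119 rad/s

With I = (2/5)MR², the ratio k = I/(MR²) is 0.4.
Rolling without slipping gives ω = v/R, so the total kinetic energy is ½Mv² + ½Iω² = ½(1+k)Mv² = (7/10)Mv².
Energy conservation Mgh = ½(1+k)Mv² gives v = √(2gh/(1+k)) = √(2 × 9.81 × 3.99 / 1.4) = 7.478 m/s.
The angular speed follows from ω = v/R = 7.478/0.063 ≈ 119 rad/s.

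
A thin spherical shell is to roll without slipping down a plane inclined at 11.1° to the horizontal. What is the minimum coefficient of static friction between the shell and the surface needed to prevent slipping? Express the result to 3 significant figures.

μ_min ≈ 0.0785

With I = (2/3)MR², the ratio k = I/(MR²) is 2/3.
Newton's second law down the slope: Mg sinθ − f = Ma. The torque equation fR = Iα (with α = a/R) gives f = kMa.
These give a = g sinθ/(1+k) and the required friction f = kMg sinθ/(1+k).
The normal force is N = Mg cosθ, so μ_min = f/N = k tanθ/(1+k).
μ_min = (2/3) × tan11.1° / 1.667 ≈ 0.0785.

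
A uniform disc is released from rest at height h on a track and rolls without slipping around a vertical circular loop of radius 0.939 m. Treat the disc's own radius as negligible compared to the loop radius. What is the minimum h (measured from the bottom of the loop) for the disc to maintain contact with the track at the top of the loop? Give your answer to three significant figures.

h_min ≈ 2.58 m

The moment of inertia is (1/2)MR², giving k ≡ I/(MR²) = 0.5.
At the top of the loop, the minimum-contact condition is Mg = Mv_top²/r, so v_top² = gr.
With ω = v/R, the kinetic energy at speed v is ½(1+k)Mv² = (3/4)Mv².
Energy conservation from release (height h) to the top (height 2r): Mgh = Mg(2r) + (3/4)M·gr.
Thus h_min = 2r + (1+k)r/2 = r(2 + 1.5/2) = 0.939 × 2.75 ≈ 2.58 m.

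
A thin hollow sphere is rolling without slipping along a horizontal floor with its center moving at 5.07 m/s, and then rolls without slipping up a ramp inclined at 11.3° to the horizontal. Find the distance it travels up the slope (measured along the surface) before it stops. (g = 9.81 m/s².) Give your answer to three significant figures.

With I = (2/3)MR², the ratio k = I/(MR²) is 2/3.
Rolling without slipping gives ω = v/R, so the total kinetic energy is ½Mv² + ½Iω² = ½(1+k)Mv² = (5/6)Mv².
Setting this equal to Mgh gives the vertical rise h = (1+k)v₀²/(2g) = 1.667×5.07²/(2×9.81) = 2.184 m.
Along the incline, d = h/sinθ = 2.184/sin11.3° ≈ 11.1 m.

d ≈ 11.1 m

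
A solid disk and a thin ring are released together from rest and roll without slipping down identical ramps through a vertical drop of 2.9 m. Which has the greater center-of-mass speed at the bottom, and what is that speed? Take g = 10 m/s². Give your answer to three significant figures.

the solid disk, at v ≈ 6.22 m/s

For rolling without slipping, Mgh = ½(1+k)Mv² where k = I/(MR²), so v = √(2gh/(1+k)).
Solid disk: k = 0.5, giving v = √(2×10×2.9/1.5) = 6.218 m/s.
Thin ring: k = 1, giving v = √(2×10×2.9/2) = 5.385 m/s.
The smaller k wins: the solid disk, at ≈ 6.22 m/s.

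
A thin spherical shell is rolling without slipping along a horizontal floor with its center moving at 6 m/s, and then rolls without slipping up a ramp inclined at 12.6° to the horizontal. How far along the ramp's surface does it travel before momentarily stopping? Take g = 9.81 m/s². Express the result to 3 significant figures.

d ≈ 14.0 m

For this body I = (2/3)MR², i.e. k = I/(MR²) = 2/3.
Pure rolling means v = ωR; then KE = ½Mv² + ½I(v/R)² = ½(1+k)Mv² = (5/6)Mv².
Setting this equal to Mgh gives the vertical rise h = (1+k)v₀²/(2g) = 1.667×6²/(2×9.81) = 3.058 m.
The distance along the slope is d = h/sinθ = 3.058/sin12.6° ≈ 14.0 m.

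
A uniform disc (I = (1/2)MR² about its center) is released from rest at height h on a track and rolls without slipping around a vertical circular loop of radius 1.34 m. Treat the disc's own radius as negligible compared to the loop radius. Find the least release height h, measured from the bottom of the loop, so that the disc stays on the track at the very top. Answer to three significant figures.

For this body I = (1/2)MR², i.e. k = I/(MR²) = 0.5.
At the top of the loop, the minimum-contact condition is Mg = Mv_top²/r, so v_top² = gr.
With ω = v/R, the kinetic energy at speed v is ½(1+k)Mv² = (3/4)Mv².
Energy conservation from release (height h) to the top (height 2r): Mgh = Mg(2r) + (3/4)M·gr.
Thus h_min = 2r + (1+k)r/2 = r(2 + 1.5/2) = 1.34 × 2.75 ≈ 3.69 m.

h_min ≈ 3.69 m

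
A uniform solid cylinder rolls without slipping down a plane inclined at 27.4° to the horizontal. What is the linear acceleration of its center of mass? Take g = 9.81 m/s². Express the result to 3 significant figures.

a ≈ 3.01 m/s²

Here I = (1/2)MR², so the shape factor k = I/(MR²) = 0.5.
Along the incline Mg sinθ − f = Ma, and torque about the center fR = Iα = kMR²(a/R) gives f = kMa.
Eliminating f: Mg sinθ = (1+k)Ma, so a = g sinθ/(1+k) = 9.81 × sin27.4° / 1.5 ≈ 3.01 m/s².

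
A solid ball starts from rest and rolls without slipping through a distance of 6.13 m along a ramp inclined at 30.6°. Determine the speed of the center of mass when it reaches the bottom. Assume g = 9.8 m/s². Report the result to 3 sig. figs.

v ≈ 6.61 m/s

The moment of inertia is (2/5)MR², giving k ≡ I/(MR²) = 0.4.
Since it rolls without slipping, ω = v/R and KE = ½Mv² + ½Iω² = ½(1+k)Mv² = (7/10)Mv².
The vertical drop is h = L sinθ = 6.13 × sin30.6° = 3.12 m.
Setting Mgh = (7/10)Mv² gives v = √(2gh/(1+k)) = √(2·9.8·3.12/1.4) ≈ 6.61 m/s.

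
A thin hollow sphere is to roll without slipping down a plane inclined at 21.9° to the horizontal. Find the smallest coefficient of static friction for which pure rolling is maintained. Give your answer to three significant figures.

Here I = (2/3)MR², so the shape factor k = I/(MR²) = 2/3.
Along the incline Mg sinθ − f = Ma, and torque about the center fR = Iα = kMR²(a/R) gives f = kMa.
These give a = g sinθ/(1+k) and the required friction f = kMg sinθ/(1+k).
With N = Mg cosθ, the no-slip condition f ≤ μN gives μ_min = f/N = k tanθ/(1+k).
μ_min = (2/3) × tan21.9° / 1.667 ≈ 0.161.

μ_min ≈ 0.161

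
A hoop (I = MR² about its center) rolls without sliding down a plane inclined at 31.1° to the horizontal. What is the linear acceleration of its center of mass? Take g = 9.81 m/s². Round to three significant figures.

Here I = MR², so the shape factor k = I/(MR²) = 1.
Translational: Mg sinθ − f = Ma. Rotational about the CM: fR = Iα = kMRa, so f = kMa.
Eliminating f: Mg sinθ = (1+k)Ma, so a = g sinθ/(1+k) = 9.81 × sin31.1° / 2 ≈ 2.53 m/s².

a ≈ 2.53 m/s²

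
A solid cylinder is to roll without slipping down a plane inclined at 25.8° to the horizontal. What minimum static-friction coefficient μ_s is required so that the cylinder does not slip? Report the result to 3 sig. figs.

μ_min ≈ 0.161

Here I = (1/2)MR², so the shape factor k = I/(MR²) = 0.5.
Newton's second law down the slope: Mg sinθ − f = Ma. The torque equation fR = Iα (with α = a/R) gives f = kMa.
These give a = g sinθ/(1+k) and the required friction f = kMg sinθ/(1+k).
The normal force is N = Mg cosθ, so μ_min = f/N = k tanθ/(1+k).
μ_min = 0.5 × tan25.8° / 1.5 ≈ 0.161.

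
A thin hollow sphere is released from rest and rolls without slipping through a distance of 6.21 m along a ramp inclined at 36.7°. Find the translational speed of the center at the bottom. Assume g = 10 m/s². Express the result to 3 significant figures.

Here I = (2/3)MR², so the shape factor k = I/(MR²) = 2/3.
Since it rolls without slipping, ω = v/R and KE = ½Mv² + ½Iω² = ½(1+k)Mv² = (5/6)Mv².
The vertical drop is h = L sinθ = 6.21 × sin36.7° = 3.711 m.
Energy conservation: Mgh = (5/6)Mv², so v = √(2gh/(1+k)) = √(2 × 10 × 3.711 / 1.667) ≈ 6.67 m/s.

v ≈ 6.67 m/s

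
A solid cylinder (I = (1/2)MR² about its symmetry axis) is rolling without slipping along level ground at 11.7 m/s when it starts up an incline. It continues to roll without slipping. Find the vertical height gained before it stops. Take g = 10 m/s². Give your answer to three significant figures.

With I = (1/2)MR², the ratio k = I/(MR²) is 0.5.
The rolling condition ω = v/R makes the rotational term ½I(v/R)² = ½kMv², so KE_total = ½(1+k)Mv² = (3/4)Mv².
At the top the kinetic energy is zero, so (3/4)Mv₀² = Mgh.
Thus h = (1+k)v₀²/(2g) = 1.5 × 11.7² / (2 × 10) ≈ 10.3 m.

h ≈ 10.3 m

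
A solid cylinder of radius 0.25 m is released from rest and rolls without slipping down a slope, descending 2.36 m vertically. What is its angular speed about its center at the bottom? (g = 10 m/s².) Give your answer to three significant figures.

With I = (1/2)MR², the ratio k = I/(MR²) is 0.5.
Since it rolls without slipping, ω = v/R and KE = ½Mv² + ½Iω² = ½(1+k)Mv² = (3/4)Mv².
Energy conservation Mgh = ½(1+k)Mv² gives v = √(2gh/(1+k)) = √(2 × 10 × 2.36 / 1.5) = 5.61 m/s.
Then ω = v/R = 5.61 / 0.25 ≈ 22.4 rad/s.

ω ≈ 22.4 rad/s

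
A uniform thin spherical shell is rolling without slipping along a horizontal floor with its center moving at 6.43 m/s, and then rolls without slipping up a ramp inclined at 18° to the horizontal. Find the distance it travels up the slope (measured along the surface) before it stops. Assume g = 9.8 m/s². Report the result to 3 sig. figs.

The moment of inertia is (2/3)MR², giving k ≡ I/(MR²) = 2/3.
Pure rolling means v = ωR; then KE = ½Mv² + ½I(v/R)² = ½(1+k)Mv² = (5/6)Mv².
Setting this equal to Mgh gives the vertical rise h = (1+k)v₀²/(2g) = 1.667×6.43²/(2×9.8) = 3.516 m.
Along the incline, d = h/sinθ = 3.516/sin18° ≈ 11.4 m.

d ≈ 11.4 m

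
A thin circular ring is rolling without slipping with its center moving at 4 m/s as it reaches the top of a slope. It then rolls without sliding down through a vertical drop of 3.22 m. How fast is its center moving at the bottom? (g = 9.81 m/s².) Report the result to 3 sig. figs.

For this body I = MR², i.e. k = I/(MR²) = 1.
The rolling condition ω = v/R makes the rotational term ½I(v/R)² = ½kMv², so KE_total = ½(1+k)Mv² = Mv².
Energy conservation: Mv₀² + Mgh = Mv², so v² = v₀² + 2gh/(1+k).
v = √(4² + 2×9.81×3.22/2) = √47.59 ≈ 6.90 m/s.

v ≈ 6.90 m/s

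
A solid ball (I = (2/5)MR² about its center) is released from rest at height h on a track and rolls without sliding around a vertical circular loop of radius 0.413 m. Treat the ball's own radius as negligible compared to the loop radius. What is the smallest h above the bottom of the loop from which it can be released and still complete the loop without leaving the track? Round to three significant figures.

The moment of inertia is (2/5)MR², giving k ≡ I/(MR²) = 0.4.
At the top of the loop, the minimum-contact condition is Mg = Mv_top²/r, so v_top² = gr.
With ω = v/R, the kinetic energy at speed v is ½(1+k)Mv² = (7/10)Mv².
Energy conservation from release (height h) to the top (height 2r): Mgh = Mg(2r) + (7/10)M·gr.
Thus h_min = 2r + (1+k)r/2 = r(2 + 1.4/2) = 0.413 × 2.7 ≈ 1.12 m.

h_min ≈ 1.12 m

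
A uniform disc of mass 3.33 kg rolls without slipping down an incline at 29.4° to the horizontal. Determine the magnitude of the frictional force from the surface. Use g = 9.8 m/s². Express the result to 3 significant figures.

f ≈ 5.34 N

Here I = (1/2)MR², so the shape factor k = I/(MR²) = 0.5.
Newton's second law down the slope: Mg sinθ − f = Ma. The torque equation fR = Iα (with α = a/R) gives f = kMa.
Combining, a = g sinθ/(1+k) and f = kMa = kMg sinθ/(1+k).
f = 0.5 × 3.33 × 9.8 × sin29.4° / 1.5 ≈ 5.34 N.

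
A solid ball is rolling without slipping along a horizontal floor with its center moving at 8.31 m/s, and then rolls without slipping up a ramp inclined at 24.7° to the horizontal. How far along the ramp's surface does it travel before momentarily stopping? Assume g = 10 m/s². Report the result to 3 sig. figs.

d ≈ 11.6 m

For this body I = (2/5)MR², i.e. k = I/(MR²) = 0.4.
Rolling without slipping gives ω = v/R, so the total kinetic energy is ½Mv² + ½Iω² = ½(1+k)Mv² = (7/10)Mv².
Setting this equal to Mgh gives the vertical rise h = (1+k)v₀²/(2g) = 1.4×8.31²/(2×10) = 4.834 m.
Along the incline, d = h/sinθ = 4.834/sin24.7° ≈ 11.6 m.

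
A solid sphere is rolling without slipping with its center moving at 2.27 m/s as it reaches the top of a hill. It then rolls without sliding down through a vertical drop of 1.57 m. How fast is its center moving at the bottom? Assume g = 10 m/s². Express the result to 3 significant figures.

v ≈ 5.25 m/s

With I = (2/5)MR², the ratio k = I/(MR²) is 0.4.
The rolling condition ω = v/R makes the rotational term ½I(v/R)² = ½kMv², so KE_total = ½(1+k)Mv² = (7/10)Mv².
Conserving energy between top and bottom: (7/10)Mv² = (7/10)Mv₀² + Mgh, hence v² = v₀² + 2gh/(1+k).
v = √(2.27² + 2×10×1.57/1.4) = √27.58 ≈ 5.25 m/s.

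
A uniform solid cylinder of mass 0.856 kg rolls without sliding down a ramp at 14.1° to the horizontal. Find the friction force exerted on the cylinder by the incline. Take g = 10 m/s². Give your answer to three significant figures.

f ≈ 0.695 N

With I = (1/2)MR², the ratio k = I/(MR²) is 0.5.
Along the incline Mg sinθ − f = Ma, and torque about the center fR = Iα = kMR²(a/R) gives f = kMa.
Combining, a = g sinθ/(1+k) and f = kMa = kMg sinθ/(1+k).
f = 0.5 × 0.856 × 10 × sin14.1° / 1.5 ≈ 0.695 N.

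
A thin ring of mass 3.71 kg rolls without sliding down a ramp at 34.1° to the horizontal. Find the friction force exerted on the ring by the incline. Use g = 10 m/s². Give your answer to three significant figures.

The moment of inertia is MR², giving k ≡ I/(MR²) = 1.
Newton's second law down the slope: Mg sinθ − f = Ma. The torque equation fR = Iα (with α = a/R) gives f = kMa.
Combining, a = g sinθ/(1+k) and f = kMa = kMg sinθ/(1+k).
f = 1 × 3.71 × 10 × sin34.1° / 2 ≈ 10.4 N.

f ≈ 10.4 N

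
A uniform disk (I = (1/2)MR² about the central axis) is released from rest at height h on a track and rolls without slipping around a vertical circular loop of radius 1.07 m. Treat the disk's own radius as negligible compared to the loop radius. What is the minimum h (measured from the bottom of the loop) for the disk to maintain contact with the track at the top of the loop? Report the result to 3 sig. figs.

h_min ≈ 2.94 m

For this body I = (1/2)MR², i.e. k = I/(MR²) = 0.5.
At the top of the loop, the minimum-contact condition is Mg = Mv_top²/r, so v_top² = gr.
With ω = v/R, the kinetic energy at speed v is ½(1+k)Mv² = (3/4)Mv².
Energy conservation from release (height h) to the top (height 2r): Mgh = Mg(2r) + (3/4)M·gr.
Thus h_min = 2r + (1+k)r/2 = r(2 + 1.5/2) = 1.07 × 2.75 ≈ 2.94 m.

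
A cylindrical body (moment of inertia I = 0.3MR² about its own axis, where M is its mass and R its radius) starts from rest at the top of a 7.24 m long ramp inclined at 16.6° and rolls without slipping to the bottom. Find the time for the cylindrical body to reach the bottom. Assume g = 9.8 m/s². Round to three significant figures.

With I = 0.3MR², the ratio k = I/(MR²) is 0.3.
Translational: Mg sinθ − f = Ma. Rotational about the CM: fR = Iα = kMRa, so f = kMa.
Hence a = g sinθ/(1+k) = 9.8×sin16.6°/1.3 = 2.154 m/s².
With constant a from rest, t = √(2L/a) = √(2·7.24/2.154) ≈ 2.59 s.

t ≈ 2.59 s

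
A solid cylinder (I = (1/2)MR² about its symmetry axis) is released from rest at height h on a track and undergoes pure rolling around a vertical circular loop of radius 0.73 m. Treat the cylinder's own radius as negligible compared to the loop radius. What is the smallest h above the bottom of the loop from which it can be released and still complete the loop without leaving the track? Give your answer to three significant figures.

h_min ≈ 2.01 m

The moment of inertia is (1/2)MR², giving k ≡ I/(MR²) = 0.5.
At the top of the loop, the minimum-contact condition is Mg = Mv_top²/r, so v_top² = gr.
With ω = v/R, the kinetic energy at speed v is ½(1+k)Mv² = (3/4)Mv².
Energy conservation from release (height h) to the top (height 2r): Mgh = Mg(2r) + (3/4)M·gr.
Thus h_min = 2r + (1+k)r/2 = r(2 + 1.5/2) = 0.73 × 2.75 ≈ 2.01 m.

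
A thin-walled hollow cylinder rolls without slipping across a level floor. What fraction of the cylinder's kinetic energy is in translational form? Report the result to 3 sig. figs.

Here I = MR², so the shape factor k = I/(MR²) = 1.
With ω = v/R, KE_trans = ½Mv² and KE_rot = ½Iω² = ½kMv², so KE_total = ½(1+k)Mv².
The translational fraction is therefore 1/(1+k) = 1/2 ≈ 0.500.

fraction ≈ 0.500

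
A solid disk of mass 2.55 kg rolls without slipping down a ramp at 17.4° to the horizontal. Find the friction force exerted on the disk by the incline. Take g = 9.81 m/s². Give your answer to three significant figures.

Here I = (1/2)MR², so the shape factor k = I/(MR²) = 0.5.
Along the incline Mg sinθ − f = Ma, and torque about the center fR = Iα = kMR²(a/R) gives f = kMa.
Combining, a = g sinθ/(1+k) and f = kMa = kMg sinθ/(1+k).
f = 0.5 × 2.55 × 9.81 × sin17.4° / 1.5 ≈ 2.49 N.

f ≈ 2.49 N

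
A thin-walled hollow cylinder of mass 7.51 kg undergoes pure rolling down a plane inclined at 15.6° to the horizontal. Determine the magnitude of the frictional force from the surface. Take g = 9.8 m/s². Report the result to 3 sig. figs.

Here I = MR², so the shape factor k = I/(MR²) = 1.
Translational: Mg sinθ − f = Ma. Rotational about the CM: fR = Iα = kMRa, so f = kMa.
Combining, a = g sinθ/(1+k) and f = kMa = kMg sinθ/(1+k).
f = 1 × 7.51 × 9.8 × sin15.6° / 2 ≈ 9.90 N.

f ≈ 9.90 N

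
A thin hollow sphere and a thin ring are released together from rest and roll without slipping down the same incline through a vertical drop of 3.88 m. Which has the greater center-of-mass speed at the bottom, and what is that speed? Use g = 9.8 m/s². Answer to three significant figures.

For rolling without slipping, Mgh = ½(1+k)Mv² where k = I/(MR²), so v = √(2gh/(1+k)).
Thin hollow sphere: k = 2/3, giving v = √(2×9.8×3.88/1.667) = 6.755 m/s.
Thin ring: k = 1, giving v = √(2×9.8×3.88/2) = 6.166 m/s.
The smaller k wins: the thin hollow sphere, at ≈ 6.75 m/s.

the thin hollow sphere, at v ≈ 6.75 m/s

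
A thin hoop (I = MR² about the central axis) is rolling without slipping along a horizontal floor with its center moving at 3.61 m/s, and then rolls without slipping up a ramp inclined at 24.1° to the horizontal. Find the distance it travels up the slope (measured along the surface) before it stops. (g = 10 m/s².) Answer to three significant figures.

The moment of inertia is MR², giving k ≡ I/(MR²) = 1.
The rolling condition ω = v/R makes the rotational term ½I(v/R)² = ½kMv², so KE_total = ½(1+k)Mv² = Mv².
Setting this equal to Mgh gives the vertical rise h = (1+k)v₀²/(2g) = 2×3.61²/(2×10) = 1.303 m.
The distance along the slope is d = h/sinθ = 1.303/sin24.1° ≈ 3.19 m.

d ≈ 3.19 m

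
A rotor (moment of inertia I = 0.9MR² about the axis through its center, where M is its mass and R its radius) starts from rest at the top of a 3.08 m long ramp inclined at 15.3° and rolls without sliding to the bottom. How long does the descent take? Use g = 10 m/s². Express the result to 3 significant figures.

t ≈ 2.11 s

Here I = 0.9MR², so the shape factor k = I/(MR²) = 0.9.
Along the incline Mg sinθ − f = Ma, and torque about the center fR = Iα = kMR²(a/R) gives f = kMa.
Hence a = g sinθ/(1+k) = 10×sin15.3°/1.9 = 1.389 m/s².
Starting from rest, L = ½at², so t = √(2L/a) = √(2×3.08/1.389) ≈ 2.11 s.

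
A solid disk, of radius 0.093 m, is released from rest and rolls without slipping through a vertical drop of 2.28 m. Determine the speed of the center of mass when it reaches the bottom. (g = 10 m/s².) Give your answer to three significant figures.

v ≈ 5.51 m/s

The moment of inertia is (1/2)MR², giving k ≡ I/(MR²) = 0.5.
Rolling without slipping gives ω = v/R, so the total kinetic energy is ½Mv² + ½Iω² = ½(1+k)Mv² = (3/4)Mv².
Energy conservation: Mgh = (3/4)Mv², so v = √(2gh/(1+k)) = √(2 × 10 × 2.28 / 1.5) ≈ 5.51 m/s.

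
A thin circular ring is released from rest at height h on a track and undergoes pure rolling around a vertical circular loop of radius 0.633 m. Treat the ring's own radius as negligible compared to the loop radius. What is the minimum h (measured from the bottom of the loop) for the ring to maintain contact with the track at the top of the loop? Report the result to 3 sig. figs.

h_min ≈ 1.90 m

With I = MR², the ratio k = I/(MR²) is 1.
At the top of the loop, the minimum-contact condition is Mg = Mv_top²/r, so v_top² = gr.
With ω = v/R, the kinetic energy at speed v is ½(1+k)Mv² = Mv².
Energy conservation from release (height h) to the top (height 2r): Mgh = Mg(2r) + M·gr.
Thus h_min = 2r + (1+k)r/2 = r(2 + 2/2) = 0.633 × 3 ≈ 1.90 m.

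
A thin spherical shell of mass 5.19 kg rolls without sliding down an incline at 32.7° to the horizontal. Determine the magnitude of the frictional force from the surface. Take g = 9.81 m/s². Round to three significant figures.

For this body I = (2/3)MR², i.e. k = I/(MR²) = 2/3.
Translational: Mg sinθ − f = Ma. Rotational about the CM: fR = Iα = kMRa, so f = kMa.
Combining, a = g sinθ/(1+k) and f = kMa = kMg sinθ/(1+k).
f = (2/3) × 5.19 × 9.81 × sin32.7° / 1.667 ≈ 11.0 N.

f ≈ 11.0 N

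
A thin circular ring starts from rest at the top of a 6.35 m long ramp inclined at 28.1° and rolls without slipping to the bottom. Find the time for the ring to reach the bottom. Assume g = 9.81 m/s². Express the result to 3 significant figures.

With I = MR², the ratio k = I/(MR²) is 1.
Translational: Mg sinθ − f = Ma. Rotational about the CM: fR = Iα = kMRa, so f = kMa.
Hence a = g sinθ/(1+k) = 9.81×sin28.1°/2 = 2.31 m/s².
Starting from rest, L = ½at², so t = √(2L/a) = √(2×6.35/2.31) ≈ 2.34 s.

t ≈ 2.34 s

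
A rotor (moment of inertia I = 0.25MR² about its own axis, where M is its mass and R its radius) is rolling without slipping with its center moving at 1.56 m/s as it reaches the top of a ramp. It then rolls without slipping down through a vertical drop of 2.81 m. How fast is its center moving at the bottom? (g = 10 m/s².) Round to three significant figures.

The moment of inertia is 0.25MR², giving k ≡ I/(MR²) = 0.25.
Rolling without slipping gives ω = v/R, so the total kinetic energy is ½Mv² + ½Iω² = ½(1+k)Mv² = (5/8)Mv².
Conserving energy between top and bottom: (5/8)Mv² = (5/8)Mv₀² + Mgh, hence v² = v₀² + 2gh/(1+k).
v = √(1.56² + 2×10×2.81/1.25) = √47.39 ≈ 6.88 m/s.

v ≈ 6.88 m/s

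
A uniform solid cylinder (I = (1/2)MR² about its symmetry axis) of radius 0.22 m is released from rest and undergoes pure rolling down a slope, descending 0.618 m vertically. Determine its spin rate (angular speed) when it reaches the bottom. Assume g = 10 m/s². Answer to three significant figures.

With I = (1/2)MR², the ratio k = I/(MR²) is 0.5.
Rolling without slipping gives ω = v/R, so the total kinetic energy is ½Mv² + ½Iω² = ½(1+k)Mv² = (3/4)Mv².
Energy conservation Mgh = ½(1+k)Mv² gives v = √(2gh/(1+k)) = √(2 × 10 × 0.618 / 1.5) = 2.871 m/s.
Then ω = v/R = 2.871 / 0.22 ≈ 13.0 rad/s.

ω ≈ 13.0 rad/s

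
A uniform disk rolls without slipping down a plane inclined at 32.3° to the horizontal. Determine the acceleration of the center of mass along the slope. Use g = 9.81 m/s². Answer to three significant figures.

a ≈ 3.49 m/s²

For this body I = (1/2)MR², i.e. k = I/(MR²) = 0.5.
Translational: Mg sinθ − f = Ma. Rotational about the CM: fR = Iα = kMRa, so f = kMa.
Eliminating f: Mg sinθ = (1+k)Ma, so a = g sinθ/(1+k) = 9.81 × sin32.3° / 1.5 ≈ 3.49 m/s².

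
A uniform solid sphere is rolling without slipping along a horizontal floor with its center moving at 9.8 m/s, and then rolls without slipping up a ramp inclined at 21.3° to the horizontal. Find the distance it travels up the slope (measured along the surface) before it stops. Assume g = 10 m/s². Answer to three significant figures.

d ≈ 18.5 m

For this body I = (2/5)MR², i.e. k = I/(MR²) = 0.4.
The rolling condition ω = v/R makes the rotational term ½I(v/R)² = ½kMv², so KE_total = ½(1+k)Mv² = (7/10)Mv².
Setting this equal to Mgh gives the vertical rise h = (1+k)v₀²/(2g) = 1.4×9.8²/(2×10) = 6.723 m.
The distance along the slope is d = h/sinθ = 6.723/sin21.3° ≈ 18.5 m.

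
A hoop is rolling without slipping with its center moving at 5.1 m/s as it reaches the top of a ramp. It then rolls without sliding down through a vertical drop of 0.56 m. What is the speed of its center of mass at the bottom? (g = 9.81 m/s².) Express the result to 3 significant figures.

The moment of inertia is MR², giving k ≡ I/(MR²) = 1.
Since it rolls without slipping, ω = v/R and KE = ½Mv² + ½Iω² = ½(1+k)Mv² = Mv².
Energy conservation: Mv₀² + Mgh = Mv², so v² = v₀² + 2gh/(1+k).
v = √(5.1² + 2×9.81×0.56/2) = √31.5 ≈ 5.61 m/s.

v ≈ 5.61 m/s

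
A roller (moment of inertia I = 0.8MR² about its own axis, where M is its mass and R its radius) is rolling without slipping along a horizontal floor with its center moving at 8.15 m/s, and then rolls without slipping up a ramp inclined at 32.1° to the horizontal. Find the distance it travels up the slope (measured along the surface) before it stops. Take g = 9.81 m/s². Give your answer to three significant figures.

Here I = 0.8MR², so the shape factor k = I/(MR²) = 0.8.
Since it rolls without slipping, ω = v/R and KE = ½Mv² + ½Iω² = ½(1+k)Mv² = (9/10)Mv².
Setting this equal to Mgh gives the vertical rise h = (1+k)v₀²/(2g) = 1.8×8.15²/(2×9.81) = 6.094 m.
Along the incline, d = h/sinθ = 6.094/sin32.1° ≈ 11.5 m.

d ≈ 11.5 m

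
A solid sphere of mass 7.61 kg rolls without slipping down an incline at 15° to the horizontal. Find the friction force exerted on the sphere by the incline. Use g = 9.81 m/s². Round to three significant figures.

f ≈ 5.52 N

Here I = (2/5)MR², so the shape factor k = I/(MR²) = 0.4.
Translational: Mg sinθ − f = Ma. Rotational about the CM: fR = Iα = kMRa, so f = kMa.
Combining, a = g sinθ/(1+k) and f = kMa = kMg sinθ/(1+k).
f = 0.4 × 7.61 × 9.81 × sin15° / 1.4 ≈ 5.52 N.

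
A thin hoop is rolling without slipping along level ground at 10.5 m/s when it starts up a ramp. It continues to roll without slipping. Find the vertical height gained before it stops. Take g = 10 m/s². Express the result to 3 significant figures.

h ≈ 11.0 m

For this body I = MR², i.e. k = I/(MR²) = 1.
Since it rolls without slipping, ω = v/R and KE = ½Mv² + ½Iω² = ½(1+k)Mv² = Mv².
At the top the kinetic energy is zero, so Mv₀² = Mgh.
Thus h = (1+k)v₀²/(2g) = 2 × 10.5² / (2 × 10) ≈ 11.0 m.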